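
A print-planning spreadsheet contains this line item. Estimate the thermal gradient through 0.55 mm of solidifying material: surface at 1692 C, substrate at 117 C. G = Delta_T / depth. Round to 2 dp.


G = (1692-117)/0.55 = 2863.64 C/mm


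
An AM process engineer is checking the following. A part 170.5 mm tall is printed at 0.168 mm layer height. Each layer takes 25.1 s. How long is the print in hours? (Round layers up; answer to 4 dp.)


Layers = ceil(170.5/0.168) = 1015
t = 1015 * 25.1 / 3600 = 7.0768 hrs


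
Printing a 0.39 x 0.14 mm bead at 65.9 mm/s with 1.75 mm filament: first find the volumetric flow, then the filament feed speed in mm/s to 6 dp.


Q = 0.39 * 0.14 * 65.9 = 3.59814 mm^3/s
A_fil = pi*(1.75/2)^2 = 2.40528188 mm^2
v_feed = 3.59814 / 2.40528188 = 1.495933 mm/s


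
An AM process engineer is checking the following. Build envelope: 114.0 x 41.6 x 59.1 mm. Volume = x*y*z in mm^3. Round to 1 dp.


V = 114.0 * 41.6 * 59.1 = 280275.8 mm^3


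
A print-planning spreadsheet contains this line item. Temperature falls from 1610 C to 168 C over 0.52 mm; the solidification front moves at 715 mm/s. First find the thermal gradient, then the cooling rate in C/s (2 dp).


G = (1610-168)/0.52 = 2773.07692308 C/mm
CR = 2773.07692308 * 715 = 1982750.0 C/s


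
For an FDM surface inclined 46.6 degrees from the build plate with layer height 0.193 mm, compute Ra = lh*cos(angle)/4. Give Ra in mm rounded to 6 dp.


Ra = 0.193 * cos(46.6) / 4 = 0.033152 mm


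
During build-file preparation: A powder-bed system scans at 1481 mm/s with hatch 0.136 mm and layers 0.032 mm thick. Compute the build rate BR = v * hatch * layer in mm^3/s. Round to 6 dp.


Rate = 1481 * 0.136 * 0.032 = 6.445312 mm^3/s


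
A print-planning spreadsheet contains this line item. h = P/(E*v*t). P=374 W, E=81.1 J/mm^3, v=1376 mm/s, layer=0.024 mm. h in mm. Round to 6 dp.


h = 374 / (81.1*1376*0.024) = 0.139644 mm


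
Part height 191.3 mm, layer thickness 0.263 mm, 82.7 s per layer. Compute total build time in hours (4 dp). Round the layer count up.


Layers = ceil(191.3/0.263) = 728
t = 728 * 82.7 / 3600 = 16.7238 hrs


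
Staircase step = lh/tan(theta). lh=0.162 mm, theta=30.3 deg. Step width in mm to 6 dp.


step = 0.162 / tan(30.3) = 0.27723 mm


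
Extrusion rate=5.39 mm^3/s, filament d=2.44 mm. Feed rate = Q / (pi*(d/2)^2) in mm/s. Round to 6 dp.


A = pi*(2.44/2)^2 = 4.675947
v = 5.39 / 4.675947 = 1.152708 mm/s


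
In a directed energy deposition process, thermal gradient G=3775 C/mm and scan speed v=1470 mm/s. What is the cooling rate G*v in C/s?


CR = 3775 * 1470 = 5549250 C/s


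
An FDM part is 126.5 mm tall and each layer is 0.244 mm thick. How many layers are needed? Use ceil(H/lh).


Layers = ceil(126.5/0.244) = 519


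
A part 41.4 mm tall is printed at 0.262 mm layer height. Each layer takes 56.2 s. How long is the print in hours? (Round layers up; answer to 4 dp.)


Layers = ceil(41.4/0.262) = 159
t = 159 * 56.2 / 3600 = 2.4822 hrs


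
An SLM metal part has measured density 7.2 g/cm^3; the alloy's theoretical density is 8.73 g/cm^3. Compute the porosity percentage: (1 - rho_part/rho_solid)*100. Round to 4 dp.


Porosity = (1-7.2/8.73)*100 = 17.5258 %


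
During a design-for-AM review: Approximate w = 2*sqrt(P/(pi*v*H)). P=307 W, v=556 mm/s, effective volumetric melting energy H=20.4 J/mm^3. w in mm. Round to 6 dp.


w = 2*sqrt(307/(pi*556*20.4)) = 0.18564 mm


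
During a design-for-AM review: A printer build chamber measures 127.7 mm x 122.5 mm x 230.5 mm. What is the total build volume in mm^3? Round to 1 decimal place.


V = 127.7 * 122.5 * 230.5 = 3605769.1 mm^3


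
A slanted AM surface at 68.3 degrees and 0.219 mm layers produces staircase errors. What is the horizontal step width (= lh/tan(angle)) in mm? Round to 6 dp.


step = 0.219 / tan(68.3) = 0.087151 mm


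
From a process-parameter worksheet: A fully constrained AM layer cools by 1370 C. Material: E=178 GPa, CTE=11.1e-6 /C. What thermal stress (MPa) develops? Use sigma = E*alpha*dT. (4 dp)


sigma = 178*1000 * 11.1e-6 * 1370 = 2706.846 MPa


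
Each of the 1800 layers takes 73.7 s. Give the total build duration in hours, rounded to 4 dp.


t = 1800 * 73.7 / 3600 = 36.85 hrs


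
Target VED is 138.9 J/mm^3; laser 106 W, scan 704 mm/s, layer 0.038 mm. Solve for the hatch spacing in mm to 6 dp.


h = 106 / (138.9*704*0.038) = 0.028526 mm


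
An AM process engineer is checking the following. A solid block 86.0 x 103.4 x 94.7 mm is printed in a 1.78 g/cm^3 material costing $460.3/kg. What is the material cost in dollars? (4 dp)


V = 86.0 * 103.4 * 94.7 = 842110.28 mm^3 = 842.11028 cm^3
Mass = 842.11028 * 1.78 / 1000 = 1.4989563 kg
Cost = 1.4989563 * 460.3 = 689.9696 $


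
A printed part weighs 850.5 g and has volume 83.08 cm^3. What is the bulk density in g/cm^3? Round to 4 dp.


rho = 850.5 / 83.08 = 10.2371 g/cm^3


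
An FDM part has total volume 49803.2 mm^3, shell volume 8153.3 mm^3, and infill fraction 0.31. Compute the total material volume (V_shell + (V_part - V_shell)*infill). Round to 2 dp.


V_infill = (49803.2 - 8153.3) * 0.31 = 12911.47
V_total = 8153.3 + 12911.47 = 21064.77 mm^3


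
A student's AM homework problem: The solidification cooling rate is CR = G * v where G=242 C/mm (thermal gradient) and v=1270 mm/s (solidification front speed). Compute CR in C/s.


CR = 242 * 1270 = 307340 C/s


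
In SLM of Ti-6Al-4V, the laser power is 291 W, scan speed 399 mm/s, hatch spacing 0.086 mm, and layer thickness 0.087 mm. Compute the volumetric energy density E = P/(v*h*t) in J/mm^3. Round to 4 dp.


E = 291 / (399*0.086*0.087) = 97.4771 J/mm^3


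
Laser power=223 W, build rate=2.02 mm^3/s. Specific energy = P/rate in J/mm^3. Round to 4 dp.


SE = 223 / 2.02 = 110.396 J/mm^3


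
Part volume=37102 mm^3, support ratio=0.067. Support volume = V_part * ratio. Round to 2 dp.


V_support = 37102 * 0.067 = 2485.83 mm^3


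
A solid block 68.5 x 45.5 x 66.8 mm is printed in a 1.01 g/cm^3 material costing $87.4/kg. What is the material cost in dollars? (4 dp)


V = 68.5 * 45.5 * 66.8 = 208198.9 mm^3 = 208.1989 cm^3
Mass = 208.1989 * 1.01 / 1000 = 0.21028089 kg
Cost = 0.21028089 * 87.4 = 18.3785 $


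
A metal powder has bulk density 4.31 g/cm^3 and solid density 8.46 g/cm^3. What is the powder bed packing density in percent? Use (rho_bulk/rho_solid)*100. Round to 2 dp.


Packing = (4.31/8.46)*100 = 50.95 %


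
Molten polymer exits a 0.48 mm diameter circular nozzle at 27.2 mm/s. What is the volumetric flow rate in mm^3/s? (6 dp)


A = pi*(0.48/2)^2 = 0.18095574 mm^2
Q = 0.18095574 * 27.2 = 4.921996 mm^3/s


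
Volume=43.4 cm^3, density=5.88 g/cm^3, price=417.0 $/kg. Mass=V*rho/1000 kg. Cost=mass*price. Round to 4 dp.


Mass = 43.4*5.88/1000 = 0.255192 kg
Cost = 0.255192 * 417.0 = 106.4151 $


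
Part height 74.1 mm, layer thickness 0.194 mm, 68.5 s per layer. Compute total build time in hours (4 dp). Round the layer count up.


Layers = ceil(74.1/0.194) = 382
t = 382 * 68.5 / 3600 = 7.2686 hrs


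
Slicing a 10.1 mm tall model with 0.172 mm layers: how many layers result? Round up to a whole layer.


Layers = ceil(10.1/0.172) = 59


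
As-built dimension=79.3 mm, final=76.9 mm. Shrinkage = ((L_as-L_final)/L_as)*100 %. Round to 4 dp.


Shrinkage = ((79.3-76.9)/79.3)*100 = 3.0265 %


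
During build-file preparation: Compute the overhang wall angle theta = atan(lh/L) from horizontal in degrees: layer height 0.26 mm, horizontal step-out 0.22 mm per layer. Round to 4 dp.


angle = atan(0.26/0.22) = 49.7636 degrees


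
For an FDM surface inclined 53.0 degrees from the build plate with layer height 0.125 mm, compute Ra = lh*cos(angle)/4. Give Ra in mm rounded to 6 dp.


Ra = 0.125 * cos(53.0) / 4 = 0.018807 mm


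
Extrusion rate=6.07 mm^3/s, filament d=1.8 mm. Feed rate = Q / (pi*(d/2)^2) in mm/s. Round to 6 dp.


A = pi*(1.8/2)^2 = 2.54469
v = 6.07 / 2.54469 = 2.385359 mm/s


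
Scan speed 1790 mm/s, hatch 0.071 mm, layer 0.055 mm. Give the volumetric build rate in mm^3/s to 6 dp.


Rate = 1790 * 0.071 * 0.055 = 6.98995 mm^3/s


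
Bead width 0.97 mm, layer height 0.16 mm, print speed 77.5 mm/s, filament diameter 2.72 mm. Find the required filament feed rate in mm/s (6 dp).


Q = 0.97 * 0.16 * 77.5 = 12.028 mm^3/s
A_fil = pi*(2.72/2)^2 = 5.81068977 mm^2
v_feed = 12.028 / 5.81068977 = 2.069978 mm/s


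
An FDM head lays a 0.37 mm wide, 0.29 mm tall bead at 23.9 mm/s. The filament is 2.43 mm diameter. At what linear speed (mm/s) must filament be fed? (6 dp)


Q = 0.37 * 0.29 * 23.9 = 2.56447 mm^3/s
A_fil = pi*(2.43/2)^2 = 4.63769762 mm^2
v_feed = 2.56447 / 4.63769762 = 0.552962 mm/s


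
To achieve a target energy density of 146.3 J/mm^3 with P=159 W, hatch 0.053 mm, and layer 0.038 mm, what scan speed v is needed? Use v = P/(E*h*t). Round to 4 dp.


v = 159 / (146.3*0.053*0.038) = 539.6266 mm/s


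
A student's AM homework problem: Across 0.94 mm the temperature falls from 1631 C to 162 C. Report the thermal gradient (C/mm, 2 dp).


G = (1631-162)/0.94 = 1562.77 C/mm


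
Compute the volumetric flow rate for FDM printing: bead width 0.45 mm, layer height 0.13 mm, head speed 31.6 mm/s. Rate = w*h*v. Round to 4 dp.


Rate = 0.45 * 0.13 * 31.6 = 1.8486 mm^3/s


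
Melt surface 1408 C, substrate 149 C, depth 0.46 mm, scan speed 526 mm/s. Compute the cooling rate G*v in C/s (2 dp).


G = (1408-149)/0.46 = 2736.95652174 C/mm
CR = 2736.95652174 * 526 = 1439639.13 C/s


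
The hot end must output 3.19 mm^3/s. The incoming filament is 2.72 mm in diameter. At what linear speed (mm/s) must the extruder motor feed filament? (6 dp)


A = pi*(2.72/2)^2 = 5.81069
v = 3.19 / 5.81069 = 0.548988 mm/s


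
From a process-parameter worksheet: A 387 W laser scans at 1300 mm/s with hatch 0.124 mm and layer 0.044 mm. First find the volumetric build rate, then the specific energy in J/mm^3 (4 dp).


Build rate = 1300 * 0.124 * 0.044 = 7.0928 mm^3/s
SE = 387 / 7.0928 = 54.5624 J/mm^3


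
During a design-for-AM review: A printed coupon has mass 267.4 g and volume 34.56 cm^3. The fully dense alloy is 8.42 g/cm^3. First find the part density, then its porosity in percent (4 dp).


rho_part = 267.4 / 34.56 = 7.73726852 g/cm^3
Porosity = (1 - 7.73726852/8.42)*100 = 8.1084 %


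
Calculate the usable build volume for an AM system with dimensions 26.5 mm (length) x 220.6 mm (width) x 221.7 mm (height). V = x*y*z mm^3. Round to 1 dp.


V = 26.5 * 220.6 * 221.7 = 1296036.0 mm^3


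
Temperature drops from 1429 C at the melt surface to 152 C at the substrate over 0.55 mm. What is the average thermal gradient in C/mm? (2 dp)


G = (1429-152)/0.55 = 2321.82 C/mm


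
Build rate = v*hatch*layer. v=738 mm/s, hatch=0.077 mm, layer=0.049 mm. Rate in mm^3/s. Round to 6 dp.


Rate = 738 * 0.077 * 0.049 = 2.784474 mm^3/s


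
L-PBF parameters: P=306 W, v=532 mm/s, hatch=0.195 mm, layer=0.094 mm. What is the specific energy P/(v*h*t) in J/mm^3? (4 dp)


Build rate = 532 * 0.195 * 0.094 = 9.75156 mm^3/s
SE = 306 / 9.75156 = 31.3796 J/mm^3


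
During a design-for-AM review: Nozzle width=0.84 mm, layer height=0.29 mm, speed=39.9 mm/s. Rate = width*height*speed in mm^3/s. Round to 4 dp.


Rate = 0.84 * 0.29 * 39.9 = 9.7196 mm^3/s


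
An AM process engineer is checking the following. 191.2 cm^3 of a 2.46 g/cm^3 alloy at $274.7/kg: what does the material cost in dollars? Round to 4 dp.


Mass = 191.2*2.46/1000 = 0.470352 kg
Cost = 0.470352 * 274.7 = 129.2057 $


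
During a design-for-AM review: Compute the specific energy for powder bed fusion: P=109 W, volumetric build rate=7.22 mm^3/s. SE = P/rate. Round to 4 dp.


SE = 109 / 7.22 = 15.097 J/mm^3


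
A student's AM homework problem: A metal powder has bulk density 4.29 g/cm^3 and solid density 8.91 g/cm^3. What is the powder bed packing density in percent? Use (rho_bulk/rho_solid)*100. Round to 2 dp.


Packing = (4.29/8.91)*100 = 48.15 %


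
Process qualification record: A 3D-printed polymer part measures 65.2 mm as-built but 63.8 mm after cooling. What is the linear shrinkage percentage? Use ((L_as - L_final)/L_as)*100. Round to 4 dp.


Shrinkage = ((65.2-63.8)/65.2)*100 = 2.1472 %


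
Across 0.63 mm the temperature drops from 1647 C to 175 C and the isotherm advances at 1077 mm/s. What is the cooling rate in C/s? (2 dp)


G = (1647-175)/0.63 = 2336.50793651 C/mm
CR = 2336.50793651 * 1077 = 2516419.05 C/s


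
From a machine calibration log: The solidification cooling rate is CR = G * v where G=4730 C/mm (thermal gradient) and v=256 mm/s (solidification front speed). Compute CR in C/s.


CR = 4730 * 256 = 1210880 C/s


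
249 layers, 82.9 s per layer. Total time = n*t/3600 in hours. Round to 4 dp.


t = 249 * 82.9 / 3600 = 5.7339 hrs


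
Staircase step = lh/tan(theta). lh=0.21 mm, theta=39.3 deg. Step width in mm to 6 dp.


step = 0.21 / tan(39.3) = 0.25657 mm


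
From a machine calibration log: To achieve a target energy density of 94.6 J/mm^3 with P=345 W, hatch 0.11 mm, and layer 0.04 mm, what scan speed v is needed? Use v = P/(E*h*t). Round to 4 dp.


v = 345 / (94.6*0.11*0.04) = 828.8487 mm/s


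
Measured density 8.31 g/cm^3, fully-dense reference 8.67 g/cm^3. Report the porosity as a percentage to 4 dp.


Porosity = (1-8.31/8.67)*100 = 4.1522 %


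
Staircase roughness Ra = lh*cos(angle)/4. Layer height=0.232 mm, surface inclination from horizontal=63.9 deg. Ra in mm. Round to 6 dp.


Ra = 0.232 * cos(63.9) / 4 = 0.025516 mm


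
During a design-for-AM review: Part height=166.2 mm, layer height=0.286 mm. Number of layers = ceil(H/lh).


Layers = ceil(166.2/0.286) = 582


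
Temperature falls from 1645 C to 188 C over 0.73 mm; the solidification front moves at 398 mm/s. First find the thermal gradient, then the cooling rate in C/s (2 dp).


G = (1645-188)/0.73 = 1995.89041096 C/mm
CR = 1995.89041096 * 398 = 794364.38 C/s


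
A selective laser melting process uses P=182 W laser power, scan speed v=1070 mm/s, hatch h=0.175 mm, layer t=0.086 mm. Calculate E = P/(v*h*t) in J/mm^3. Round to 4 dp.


E = 182 / (1070*0.175*0.086) = 11.3019 J/mm^3


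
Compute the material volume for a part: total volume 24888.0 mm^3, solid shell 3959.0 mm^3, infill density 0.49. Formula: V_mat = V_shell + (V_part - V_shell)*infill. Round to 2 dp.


V_infill = (24888.0 - 3959.0) * 0.49 = 10255.21
V_total = 3959.0 + 10255.21 = 14214.21 mm^3


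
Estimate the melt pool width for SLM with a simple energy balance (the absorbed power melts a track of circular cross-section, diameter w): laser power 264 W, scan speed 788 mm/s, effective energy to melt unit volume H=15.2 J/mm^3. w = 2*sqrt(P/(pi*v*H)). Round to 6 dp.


w = 2*sqrt(264/(pi*788*15.2)) = 0.167522 mm


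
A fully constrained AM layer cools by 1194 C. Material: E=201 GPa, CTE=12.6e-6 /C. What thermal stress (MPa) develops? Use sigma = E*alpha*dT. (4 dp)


sigma = 201*1000 * 12.6e-6 * 1194 = 3023.9244 MPa


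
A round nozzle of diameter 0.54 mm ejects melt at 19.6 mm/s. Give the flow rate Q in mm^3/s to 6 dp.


A = pi*(0.54/2)^2 = 0.2290221 mm^2
Q = 0.2290221 * 19.6 = 4.488833 mm^3/s


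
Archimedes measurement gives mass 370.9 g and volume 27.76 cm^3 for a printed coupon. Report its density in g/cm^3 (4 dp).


rho = 370.9 / 27.76 = 13.361 g/cm^3


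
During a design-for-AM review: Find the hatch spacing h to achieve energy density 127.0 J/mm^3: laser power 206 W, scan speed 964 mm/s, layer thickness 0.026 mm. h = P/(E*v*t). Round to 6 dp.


h = 206 / (127.0*964*0.026) = 0.064716 mm


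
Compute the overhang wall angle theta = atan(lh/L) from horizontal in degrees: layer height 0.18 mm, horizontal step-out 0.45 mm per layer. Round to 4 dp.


angle = atan(0.18/0.45) = 21.8014 degrees


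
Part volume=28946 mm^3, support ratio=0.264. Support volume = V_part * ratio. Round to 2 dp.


V_support = 28946 * 0.264 = 7641.74 mm^3


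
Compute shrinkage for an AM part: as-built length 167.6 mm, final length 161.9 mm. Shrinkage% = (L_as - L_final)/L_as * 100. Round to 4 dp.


Shrinkage = ((167.6-161.9)/167.6)*100 = 3.401 %


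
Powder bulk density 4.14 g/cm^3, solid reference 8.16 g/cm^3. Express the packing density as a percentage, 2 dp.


Packing = (4.14/8.16)*100 = 50.74 %


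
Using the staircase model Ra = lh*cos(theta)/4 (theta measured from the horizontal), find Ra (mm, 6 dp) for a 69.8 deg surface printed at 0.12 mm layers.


Ra = 0.12 * cos(69.8) / 4 = 0.010359 mm


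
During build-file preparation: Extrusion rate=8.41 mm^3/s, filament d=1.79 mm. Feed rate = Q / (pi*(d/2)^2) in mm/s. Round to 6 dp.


A = pi*(1.79/2)^2 = 2.516494
v = 8.41 / 2.516494 = 3.341951 mm/s


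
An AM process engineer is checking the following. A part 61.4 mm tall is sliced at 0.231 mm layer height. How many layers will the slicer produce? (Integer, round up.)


Layers = ceil(61.4/0.231) = 266


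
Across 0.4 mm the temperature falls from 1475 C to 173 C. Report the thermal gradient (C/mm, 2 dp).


G = (1475-173)/0.4 = 3255.0 C/mm


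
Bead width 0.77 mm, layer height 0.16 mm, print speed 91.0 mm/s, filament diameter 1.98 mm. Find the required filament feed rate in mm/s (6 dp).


Q = 0.77 * 0.16 * 91.0 = 11.2112 mm^3/s
A_fil = pi*(1.98/2)^2 = 3.07907496 mm^2
v_feed = 11.2112 / 3.07907496 = 3.641094 mm/s


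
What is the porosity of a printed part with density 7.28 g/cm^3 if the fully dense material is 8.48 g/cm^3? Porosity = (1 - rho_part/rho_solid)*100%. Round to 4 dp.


Porosity = (1-7.28/8.48)*100 = 14.1509 %


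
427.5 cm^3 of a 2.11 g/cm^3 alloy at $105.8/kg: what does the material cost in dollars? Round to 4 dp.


Mass = 427.5*2.11/1000 = 0.902025 kg
Cost = 0.902025 * 105.8 = 95.4342 $


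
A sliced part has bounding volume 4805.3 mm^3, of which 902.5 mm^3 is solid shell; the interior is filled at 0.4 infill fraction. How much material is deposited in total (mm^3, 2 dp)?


V_infill = (4805.3 - 902.5) * 0.4 = 1561.12
V_total = 902.5 + 1561.12 = 2463.62 mm^3


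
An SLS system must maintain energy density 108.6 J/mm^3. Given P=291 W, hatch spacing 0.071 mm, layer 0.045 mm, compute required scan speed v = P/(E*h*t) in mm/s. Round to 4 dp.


v = 291 / (108.6*0.071*0.045) = 838.6723 mm/s


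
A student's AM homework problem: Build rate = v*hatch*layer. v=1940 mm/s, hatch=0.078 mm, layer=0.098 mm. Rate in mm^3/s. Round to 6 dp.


Rate = 1940 * 0.078 * 0.098 = 14.82936 mm^3/s


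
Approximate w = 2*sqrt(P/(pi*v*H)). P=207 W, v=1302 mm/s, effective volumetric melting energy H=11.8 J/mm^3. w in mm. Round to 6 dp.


w = 2*sqrt(207/(pi*1302*11.8)) = 0.130977 mm


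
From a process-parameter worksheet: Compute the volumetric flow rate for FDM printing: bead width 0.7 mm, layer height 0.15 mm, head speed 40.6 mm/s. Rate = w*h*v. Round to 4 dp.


Rate = 0.7 * 0.15 * 40.6 = 4.263 mm^3/s


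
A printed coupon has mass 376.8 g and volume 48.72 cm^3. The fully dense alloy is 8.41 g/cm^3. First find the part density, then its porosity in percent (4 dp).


rho_part = 376.8 / 48.72 = 7.73399015 g/cm^3
Porosity = (1 - 7.73399015/8.41)*100 = 8.0382 %


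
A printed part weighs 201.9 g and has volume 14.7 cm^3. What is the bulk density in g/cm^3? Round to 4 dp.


rho = 201.9 / 14.7 = 13.7347 g/cm^3


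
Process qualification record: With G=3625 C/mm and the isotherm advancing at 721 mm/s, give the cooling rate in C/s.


CR = 3625 * 721 = 2613625 C/s


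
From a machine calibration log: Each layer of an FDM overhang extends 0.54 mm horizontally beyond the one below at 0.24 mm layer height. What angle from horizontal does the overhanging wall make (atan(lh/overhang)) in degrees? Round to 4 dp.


angle = atan(0.24/0.54) = 23.9625 degrees


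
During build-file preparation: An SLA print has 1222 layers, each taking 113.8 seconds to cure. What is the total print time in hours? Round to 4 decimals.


t = 1222 * 113.8 / 3600 = 38.6288 hrs


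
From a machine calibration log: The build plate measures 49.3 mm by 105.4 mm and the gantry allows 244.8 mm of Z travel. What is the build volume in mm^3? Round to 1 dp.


V = 49.3 * 105.4 * 244.8 = 1272034.7 mm^3


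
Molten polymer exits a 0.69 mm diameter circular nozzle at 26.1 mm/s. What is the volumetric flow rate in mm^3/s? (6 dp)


A = pi*(0.69/2)^2 = 0.37392807 mm^2
Q = 0.37392807 * 26.1 = 9.759523 mm^3/s


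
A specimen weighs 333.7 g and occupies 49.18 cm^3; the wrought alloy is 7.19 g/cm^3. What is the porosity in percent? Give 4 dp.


rho_part = 333.7 / 49.18 = 6.78527857 g/cm^3
Porosity = (1 - 6.78527857/7.19)*100 = 5.6289 %


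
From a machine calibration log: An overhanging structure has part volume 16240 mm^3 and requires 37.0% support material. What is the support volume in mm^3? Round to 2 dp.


V_support = 16240 * 0.37 = 6008.8 mm^3


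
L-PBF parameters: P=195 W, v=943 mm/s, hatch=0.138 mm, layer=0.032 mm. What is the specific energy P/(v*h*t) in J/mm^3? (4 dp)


Build rate = 943 * 0.138 * 0.032 = 4.164288 mm^3/s
SE = 195 / 4.164288 = 46.8267 J/mm^3


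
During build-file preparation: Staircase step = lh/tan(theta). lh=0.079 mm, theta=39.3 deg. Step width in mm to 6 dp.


step = 0.079 / tan(39.3) = 0.096519 mm


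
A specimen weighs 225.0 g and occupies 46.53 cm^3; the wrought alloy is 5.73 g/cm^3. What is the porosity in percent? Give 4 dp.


rho_part = 225.0 / 46.53 = 4.83558994 g/cm^3
Porosity = (1 - 4.83558994/5.73)*100 = 15.6093 %


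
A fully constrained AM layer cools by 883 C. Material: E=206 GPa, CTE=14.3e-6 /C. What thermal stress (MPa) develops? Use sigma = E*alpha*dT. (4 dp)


sigma = 206*1000 * 14.3e-6 * 883 = 2601.1414 MPa


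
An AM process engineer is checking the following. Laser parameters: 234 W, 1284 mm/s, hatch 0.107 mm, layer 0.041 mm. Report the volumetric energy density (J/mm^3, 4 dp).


E = 234 / (1284*0.107*0.041) = 41.5416 J/mm^3


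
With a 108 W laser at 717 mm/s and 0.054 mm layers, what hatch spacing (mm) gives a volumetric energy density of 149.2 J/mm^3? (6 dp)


h = 108 / (149.2*717*0.054) = 0.018696 mm


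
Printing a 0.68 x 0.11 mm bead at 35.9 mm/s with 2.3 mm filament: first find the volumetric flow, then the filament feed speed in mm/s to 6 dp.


Q = 0.68 * 0.11 * 35.9 = 2.68532 mm^3/s
A_fil = pi*(2.3/2)^2 = 4.15475628 mm^2
v_feed = 2.68532 / 4.15475628 = 0.646324 mm/s


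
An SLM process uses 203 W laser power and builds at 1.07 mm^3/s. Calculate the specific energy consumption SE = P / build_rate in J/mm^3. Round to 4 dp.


SE = 203 / 1.07 = 189.7196 J/mm^3


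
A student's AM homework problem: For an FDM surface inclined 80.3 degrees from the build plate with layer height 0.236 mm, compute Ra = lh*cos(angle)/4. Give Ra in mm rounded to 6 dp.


Ra = 0.236 * cos(80.3) / 4 = 0.009941 mm


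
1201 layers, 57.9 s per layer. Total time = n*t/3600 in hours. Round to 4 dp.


t = 1201 * 57.9 / 3600 = 19.3161 hrs


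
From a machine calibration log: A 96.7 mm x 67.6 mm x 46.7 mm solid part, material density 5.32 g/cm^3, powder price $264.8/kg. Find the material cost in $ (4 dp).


V = 96.7 * 67.6 * 46.7 = 305274.164 mm^3 = 305.274164 cm^3
Mass = 305.274164 * 5.32 / 1000 = 1.62405855 kg
Cost = 1.62405855 * 264.8 = 430.0507 $


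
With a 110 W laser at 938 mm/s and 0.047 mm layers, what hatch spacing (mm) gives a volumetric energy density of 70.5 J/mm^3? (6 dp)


h = 110 / (70.5*938*0.047) = 0.035392 mm


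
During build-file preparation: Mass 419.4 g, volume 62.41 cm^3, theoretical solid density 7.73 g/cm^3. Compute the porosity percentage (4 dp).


rho_part = 419.4 / 62.41 = 6.72007691 g/cm^3
Porosity = (1 - 6.72007691/7.73)*100 = 13.065 %


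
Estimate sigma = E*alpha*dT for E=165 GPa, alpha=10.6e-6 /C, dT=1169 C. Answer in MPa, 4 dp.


sigma = 165*1000 * 10.6e-6 * 1169 = 2044.581 MPa


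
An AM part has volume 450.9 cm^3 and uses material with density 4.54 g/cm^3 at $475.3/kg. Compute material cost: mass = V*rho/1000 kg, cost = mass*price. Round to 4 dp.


Mass = 450.9*4.54/1000 = 2.047086 kg
Cost = 2.047086 * 475.3 = 972.98 $


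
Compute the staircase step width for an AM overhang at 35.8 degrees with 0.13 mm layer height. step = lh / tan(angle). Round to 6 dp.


step = 0.13 / tan(35.8) = 0.180249 mm


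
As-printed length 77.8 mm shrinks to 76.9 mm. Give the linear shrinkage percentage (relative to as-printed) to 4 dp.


Shrinkage = ((77.8-76.9)/77.8)*100 = 1.1568 %


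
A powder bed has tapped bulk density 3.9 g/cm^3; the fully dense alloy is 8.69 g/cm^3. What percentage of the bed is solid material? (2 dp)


Packing = (3.9/8.69)*100 = 44.88 %


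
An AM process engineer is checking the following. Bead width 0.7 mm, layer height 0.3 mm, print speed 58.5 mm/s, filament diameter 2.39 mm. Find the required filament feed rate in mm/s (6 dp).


Q = 0.7 * 0.3 * 58.5 = 12.285 mm^3/s
A_fil = pi*(2.39/2)^2 = 4.48627285 mm^2
v_feed = 12.285 / 4.48627285 = 2.738353 mm/s


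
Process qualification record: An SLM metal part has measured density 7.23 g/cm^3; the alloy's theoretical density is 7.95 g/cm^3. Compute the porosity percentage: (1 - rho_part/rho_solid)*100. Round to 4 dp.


Porosity = (1-7.23/7.95)*100 = 9.0566 %


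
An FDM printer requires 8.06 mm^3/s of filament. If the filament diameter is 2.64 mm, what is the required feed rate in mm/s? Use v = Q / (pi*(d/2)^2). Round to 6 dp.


A = pi*(2.64/2)^2 = 5.473911
v = 8.06 / 5.473911 = 1.472439 mm/s


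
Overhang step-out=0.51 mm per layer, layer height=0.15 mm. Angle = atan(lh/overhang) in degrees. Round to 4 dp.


angle = atan(0.15/0.51) = 16.3895 degrees


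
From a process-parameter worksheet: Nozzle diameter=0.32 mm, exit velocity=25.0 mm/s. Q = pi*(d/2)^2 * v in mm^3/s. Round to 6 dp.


A = pi*(0.32/2)^2 = 0.08042477 mm^2
Q = 0.08042477 * 25.0 = 2.010619 mm^3/s


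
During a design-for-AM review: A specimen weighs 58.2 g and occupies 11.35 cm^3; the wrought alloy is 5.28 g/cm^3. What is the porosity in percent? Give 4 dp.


rho_part = 58.2 / 11.35 = 5.1277533 g/cm^3
Porosity = (1 - 5.1277533/5.28)*100 = 2.8835 %


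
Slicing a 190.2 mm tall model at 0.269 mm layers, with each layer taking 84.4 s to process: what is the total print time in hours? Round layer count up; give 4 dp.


Layers = ceil(190.2/0.269) = 708
t = 708 * 84.4 / 3600 = 16.5987 hrs


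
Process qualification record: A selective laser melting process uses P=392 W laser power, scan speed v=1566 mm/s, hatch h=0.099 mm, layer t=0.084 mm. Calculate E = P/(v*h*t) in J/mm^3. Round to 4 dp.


E = 392 / (1566*0.099*0.084) = 30.1009 J/mm^3


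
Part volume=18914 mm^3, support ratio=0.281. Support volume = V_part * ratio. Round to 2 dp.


V_support = 18914 * 0.281 = 5314.83 mm^3


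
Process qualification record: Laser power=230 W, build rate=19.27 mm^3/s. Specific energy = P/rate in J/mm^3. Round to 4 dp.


SE = 230 / 19.27 = 11.9357 J/mm^3


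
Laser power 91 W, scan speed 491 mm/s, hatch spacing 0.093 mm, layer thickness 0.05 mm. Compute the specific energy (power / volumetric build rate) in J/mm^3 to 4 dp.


Build rate = 491 * 0.093 * 0.05 = 2.28315 mm^3/s
SE = 91 / 2.28315 = 39.8572 J/mm^3


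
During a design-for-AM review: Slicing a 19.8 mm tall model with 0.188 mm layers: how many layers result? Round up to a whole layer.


Layers = ceil(19.8/0.188) = 106


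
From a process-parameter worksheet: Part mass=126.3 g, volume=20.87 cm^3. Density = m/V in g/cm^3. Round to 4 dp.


rho = 126.3 / 20.87 = 6.0517 g/cm^3


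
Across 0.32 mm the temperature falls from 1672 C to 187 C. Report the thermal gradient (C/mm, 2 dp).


G = (1672-187)/0.32 = 4640.63 C/mm


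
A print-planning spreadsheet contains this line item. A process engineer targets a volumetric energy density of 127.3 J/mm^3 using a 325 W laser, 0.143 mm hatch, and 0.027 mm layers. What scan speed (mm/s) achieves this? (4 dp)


v = 325 / (127.3*0.143*0.027) = 661.234 mm/s


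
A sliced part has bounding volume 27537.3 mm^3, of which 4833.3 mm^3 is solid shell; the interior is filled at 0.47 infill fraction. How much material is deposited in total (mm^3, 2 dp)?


V_infill = (27537.3 - 4833.3) * 0.47 = 10670.88
V_total = 4833.3 + 10670.88 = 15504.18 mm^3


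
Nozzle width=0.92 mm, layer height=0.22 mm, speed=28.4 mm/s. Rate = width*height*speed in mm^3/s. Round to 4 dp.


Rate = 0.92 * 0.22 * 28.4 = 5.7482 mm^3/s


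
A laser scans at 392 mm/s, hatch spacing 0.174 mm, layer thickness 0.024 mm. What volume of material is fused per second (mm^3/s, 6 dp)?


Rate = 392 * 0.174 * 0.024 = 1.636992 mm^3/s


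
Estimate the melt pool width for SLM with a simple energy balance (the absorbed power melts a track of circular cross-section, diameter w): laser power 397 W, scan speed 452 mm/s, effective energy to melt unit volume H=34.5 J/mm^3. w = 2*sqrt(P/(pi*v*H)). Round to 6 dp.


w = 2*sqrt(397/(pi*452*34.5)) = 0.180041 mm


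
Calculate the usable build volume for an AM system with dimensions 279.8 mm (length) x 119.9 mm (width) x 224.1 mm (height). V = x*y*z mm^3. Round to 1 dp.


V = 279.8 * 119.9 * 224.1 = 7518111.3 mm^3


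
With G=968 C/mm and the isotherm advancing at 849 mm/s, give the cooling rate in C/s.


CR = 968 * 849 = 821832 C/s


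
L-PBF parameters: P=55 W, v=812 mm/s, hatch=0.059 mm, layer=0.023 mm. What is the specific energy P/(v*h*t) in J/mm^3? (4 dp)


Build rate = 812 * 0.059 * 0.023 = 1.101884 mm^3/s
SE = 55 / 1.101884 = 49.9145 J/mm^3


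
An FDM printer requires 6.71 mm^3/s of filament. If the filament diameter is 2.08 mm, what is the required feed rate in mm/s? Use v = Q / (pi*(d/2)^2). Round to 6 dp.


A = pi*(2.08/2)^2 = 3.397947
v = 6.71 / 3.397947 = 1.974722 mm/s


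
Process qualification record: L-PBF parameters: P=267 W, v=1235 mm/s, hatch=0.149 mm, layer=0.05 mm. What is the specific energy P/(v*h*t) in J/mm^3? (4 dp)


Build rate = 1235 * 0.149 * 0.05 = 9.20075 mm^3/s
SE = 267 / 9.20075 = 29.0194 J/mm^3


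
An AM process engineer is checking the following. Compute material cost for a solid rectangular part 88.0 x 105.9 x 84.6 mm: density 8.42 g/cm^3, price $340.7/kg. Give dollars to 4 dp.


V = 88.0 * 105.9 * 84.6 = 788404.32 mm^3 = 788.40432 cm^3
Mass = 788.40432 * 8.42 / 1000 = 6.63836437 kg
Cost = 6.63836437 * 340.7 = 2261.6907 $


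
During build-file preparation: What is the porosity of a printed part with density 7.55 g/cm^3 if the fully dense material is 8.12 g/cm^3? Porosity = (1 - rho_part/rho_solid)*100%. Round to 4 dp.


Porosity = (1-7.55/8.12)*100 = 7.0197 %


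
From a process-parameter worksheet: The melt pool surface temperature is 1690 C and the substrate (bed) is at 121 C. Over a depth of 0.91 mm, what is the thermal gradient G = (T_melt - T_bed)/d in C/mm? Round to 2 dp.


G = (1690-121)/0.91 = 1724.18 C/mm


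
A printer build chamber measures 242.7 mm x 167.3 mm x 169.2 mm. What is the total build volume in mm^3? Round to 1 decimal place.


V = 242.7 * 167.3 * 169.2 = 6870147.7 mm^3


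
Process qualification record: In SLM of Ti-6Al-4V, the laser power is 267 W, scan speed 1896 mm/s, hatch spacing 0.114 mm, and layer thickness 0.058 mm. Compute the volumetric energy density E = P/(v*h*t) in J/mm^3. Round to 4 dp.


E = 267 / (1896*0.114*0.058) = 21.2981 J/mm^3


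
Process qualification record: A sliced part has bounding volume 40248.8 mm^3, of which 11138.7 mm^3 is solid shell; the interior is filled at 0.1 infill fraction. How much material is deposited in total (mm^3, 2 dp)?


V_infill = (40248.8 - 11138.7) * 0.1 = 2911.01
V_total = 11138.7 + 2911.01 = 14049.71 mm^3


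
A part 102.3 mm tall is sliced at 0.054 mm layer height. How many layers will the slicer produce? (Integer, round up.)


Layers = ceil(102.3/0.054) = 1895


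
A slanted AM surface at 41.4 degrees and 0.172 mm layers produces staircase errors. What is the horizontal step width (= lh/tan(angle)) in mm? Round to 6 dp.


step = 0.172 / tan(41.4) = 0.195096 mm


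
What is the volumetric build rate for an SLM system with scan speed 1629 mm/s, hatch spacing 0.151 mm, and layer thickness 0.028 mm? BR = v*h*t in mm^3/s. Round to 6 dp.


Rate = 1629 * 0.151 * 0.028 = 6.887412 mm^3/s


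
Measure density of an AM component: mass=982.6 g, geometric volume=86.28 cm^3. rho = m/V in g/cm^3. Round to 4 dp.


rho = 982.6 / 86.28 = 11.3885 g/cm^3


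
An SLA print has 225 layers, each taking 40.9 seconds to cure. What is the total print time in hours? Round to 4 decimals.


t = 225 * 40.9 / 3600 = 2.5563 hrs


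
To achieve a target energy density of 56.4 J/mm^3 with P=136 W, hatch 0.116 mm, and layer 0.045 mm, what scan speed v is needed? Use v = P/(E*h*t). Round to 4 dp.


v = 136 / (56.4*0.116*0.045) = 461.944 mm/s


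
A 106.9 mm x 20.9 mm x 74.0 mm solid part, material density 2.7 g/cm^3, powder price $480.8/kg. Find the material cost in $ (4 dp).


V = 106.9 * 20.9 * 74.0 = 165331.54 mm^3 = 165.33154 cm^3
Mass = 165.33154 * 2.7 / 1000 = 0.44639516 kg
Cost = 0.44639516 * 480.8 = 214.6268 $


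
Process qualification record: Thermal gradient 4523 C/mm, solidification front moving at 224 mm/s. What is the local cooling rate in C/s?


CR = 4523 * 224 = 1013152 C/s


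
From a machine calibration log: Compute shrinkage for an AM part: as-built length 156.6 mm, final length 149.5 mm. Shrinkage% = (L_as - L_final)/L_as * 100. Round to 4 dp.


Shrinkage = ((156.6-149.5)/156.6)*100 = 4.5338 %


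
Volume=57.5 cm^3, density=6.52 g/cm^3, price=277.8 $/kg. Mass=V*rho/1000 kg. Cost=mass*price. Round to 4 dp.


Mass = 57.5*6.52/1000 = 0.3749 kg
Cost = 0.3749 * 277.8 = 104.1472 $


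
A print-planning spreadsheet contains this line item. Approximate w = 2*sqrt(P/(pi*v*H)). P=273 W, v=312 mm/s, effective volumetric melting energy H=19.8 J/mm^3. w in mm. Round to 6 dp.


w = 2*sqrt(273/(pi*312*19.8)) = 0.237206 mm


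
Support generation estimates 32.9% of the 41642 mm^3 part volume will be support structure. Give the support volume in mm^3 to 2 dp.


V_support = 41642 * 0.329 = 13700.22 mm^3


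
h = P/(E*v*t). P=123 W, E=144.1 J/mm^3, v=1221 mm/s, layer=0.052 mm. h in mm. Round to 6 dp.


h = 123 / (144.1*1221*0.052) = 0.013444 mm


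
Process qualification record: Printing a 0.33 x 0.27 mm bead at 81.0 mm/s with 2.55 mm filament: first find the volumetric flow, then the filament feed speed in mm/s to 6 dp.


Q = 0.33 * 0.27 * 81.0 = 7.2171 mm^3/s
A_fil = pi*(2.55/2)^2 = 5.10705156 mm^2
v_feed = 7.2171 / 5.10705156 = 1.413164 mm/s


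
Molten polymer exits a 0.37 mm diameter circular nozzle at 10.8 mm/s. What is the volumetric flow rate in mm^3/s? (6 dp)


A = pi*(0.37/2)^2 = 0.10752101 mm^2
Q = 0.10752101 * 10.8 = 1.161227 mm^3/s


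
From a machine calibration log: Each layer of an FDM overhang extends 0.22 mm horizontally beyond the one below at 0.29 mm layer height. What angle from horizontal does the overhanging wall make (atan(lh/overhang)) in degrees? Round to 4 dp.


angle = atan(0.29/0.22) = 52.8153 degrees


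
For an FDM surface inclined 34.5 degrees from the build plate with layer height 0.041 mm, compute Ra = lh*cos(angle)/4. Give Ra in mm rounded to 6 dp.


Ra = 0.041 * cos(34.5) / 4 = 0.008447 mm


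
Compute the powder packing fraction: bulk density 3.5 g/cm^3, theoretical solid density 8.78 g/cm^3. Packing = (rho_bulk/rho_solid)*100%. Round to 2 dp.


Packing = (3.5/8.78)*100 = 39.86 %


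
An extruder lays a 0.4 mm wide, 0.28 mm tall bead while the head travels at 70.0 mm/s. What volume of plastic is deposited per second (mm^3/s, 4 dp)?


Rate = 0.4 * 0.28 * 70.0 = 7.84 mm^3/s


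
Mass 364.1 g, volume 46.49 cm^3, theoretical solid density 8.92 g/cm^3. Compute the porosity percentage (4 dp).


rho_part = 364.1 / 46.49 = 7.83179178 g/cm^3
Porosity = (1 - 7.83179178/8.92)*100 = 12.1996 %


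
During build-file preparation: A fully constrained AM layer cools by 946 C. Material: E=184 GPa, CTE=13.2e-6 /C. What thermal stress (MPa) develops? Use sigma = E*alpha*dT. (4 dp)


sigma = 184*1000 * 13.2e-6 * 946 = 2297.6448 MPa


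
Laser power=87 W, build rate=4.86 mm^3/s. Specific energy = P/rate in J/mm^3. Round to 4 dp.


SE = 87 / 4.86 = 17.9012 J/mm^3


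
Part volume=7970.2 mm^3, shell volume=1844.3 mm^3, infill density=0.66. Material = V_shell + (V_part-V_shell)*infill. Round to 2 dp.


V_infill = (7970.2 - 1844.3) * 0.66 = 4043.09
V_total = 1844.3 + 4043.09 = 5887.39 mm^3


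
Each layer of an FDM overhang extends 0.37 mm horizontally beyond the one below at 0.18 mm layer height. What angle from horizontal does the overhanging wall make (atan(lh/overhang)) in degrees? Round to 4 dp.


angle = atan(0.18/0.37) = 25.9423 degrees


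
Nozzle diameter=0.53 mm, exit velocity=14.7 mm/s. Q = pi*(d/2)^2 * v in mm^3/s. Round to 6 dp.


A = pi*(0.53/2)^2 = 0.22061834 mm^2
Q = 0.22061834 * 14.7 = 3.24309 mm^3/s


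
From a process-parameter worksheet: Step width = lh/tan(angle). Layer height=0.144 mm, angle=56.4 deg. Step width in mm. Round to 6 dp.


step = 0.144 / tan(56.4) = 0.095673 mm


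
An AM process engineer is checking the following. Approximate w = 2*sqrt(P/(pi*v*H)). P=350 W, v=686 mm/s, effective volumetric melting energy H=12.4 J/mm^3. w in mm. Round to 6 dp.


w = 2*sqrt(350/(pi*686*12.4)) = 0.228884 mm


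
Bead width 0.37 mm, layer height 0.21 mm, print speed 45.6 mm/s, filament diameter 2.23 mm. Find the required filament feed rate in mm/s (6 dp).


Q = 0.37 * 0.21 * 45.6 = 3.54312 mm^3/s
A_fil = pi*(2.23/2)^2 = 3.90570653 mm^2
v_feed = 3.54312 / 3.90570653 = 0.907165 mm/s


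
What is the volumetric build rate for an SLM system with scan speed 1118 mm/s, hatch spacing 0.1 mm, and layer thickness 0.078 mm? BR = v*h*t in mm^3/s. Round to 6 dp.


Rate = 1118 * 0.1 * 0.078 = 8.7204 mm^3/s


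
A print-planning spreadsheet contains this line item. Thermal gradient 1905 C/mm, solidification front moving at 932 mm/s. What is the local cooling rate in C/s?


CR = 1905 * 932 = 1775460 C/s


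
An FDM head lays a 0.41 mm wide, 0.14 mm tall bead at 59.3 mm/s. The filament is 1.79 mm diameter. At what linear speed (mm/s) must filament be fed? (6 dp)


Q = 0.41 * 0.14 * 59.3 = 3.40382 mm^3/s
A_fil = pi*(1.79/2)^2 = 2.51649426 mm^2
v_feed = 3.40382 / 2.51649426 = 1.352604 mm/s


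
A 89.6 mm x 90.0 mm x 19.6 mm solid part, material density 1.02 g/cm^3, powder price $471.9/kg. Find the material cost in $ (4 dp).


V = 89.6 * 90.0 * 19.6 = 158054.4 mm^3 = 158.0544 cm^3
Mass = 158.0544 * 1.02 / 1000 = 0.16121549 kg
Cost = 0.16121549 * 471.9 = 76.0776 $


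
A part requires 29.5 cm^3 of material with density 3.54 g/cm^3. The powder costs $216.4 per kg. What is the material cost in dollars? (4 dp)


Mass = 29.5*3.54/1000 = 0.10443 kg
Cost = 0.10443 * 216.4 = 22.5987 $


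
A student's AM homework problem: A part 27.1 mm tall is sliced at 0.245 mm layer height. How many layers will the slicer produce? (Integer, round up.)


Layers = ceil(27.1/0.245) = 111


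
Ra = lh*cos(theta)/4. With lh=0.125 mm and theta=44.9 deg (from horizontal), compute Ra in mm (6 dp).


Ra = 0.125 * cos(44.9) / 4 = 0.022136 mm


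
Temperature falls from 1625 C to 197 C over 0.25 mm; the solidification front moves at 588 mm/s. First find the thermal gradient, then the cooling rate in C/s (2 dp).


G = (1625-197)/0.25 = 5712.0 C/mm
CR = 5712.0 * 588 = 3358656.0 C/s
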